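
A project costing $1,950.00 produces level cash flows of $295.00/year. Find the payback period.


Formula: Payback = investment / annual cash flow
Substituting: Payback = $1,950.00 / $295.00
Payback = 6.6102 years

6.6102 years


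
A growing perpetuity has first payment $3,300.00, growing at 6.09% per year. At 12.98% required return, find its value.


Formula: PV = C / (r - g)
Spread: r - g = 0.1298 - 0.0609 = 0.0689
Substituting: PV = $3,300.00 / 0.0689
PV = $47,895.50

$47,895.50


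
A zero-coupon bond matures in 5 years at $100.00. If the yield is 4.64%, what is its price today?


Formula: Price = FV / (1 + r)^n
Substituting: Price = $100.00 / (1 + 0.0464)^5
Discount factor: (1.0464)^5 = 1.254552
Price = $100.00 / 1.254552 = $79.71

$79.71


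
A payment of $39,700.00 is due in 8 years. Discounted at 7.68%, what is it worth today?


Formula: PV = FV / (1 + r)^n
Substituting: PV = $39,700.00 / (1 + 0.0768)^8
Discount factor: (1.0768)^8 = 1.807509
PV = $39,700.00 / 1.807509 = $21,963.93

$21,963.93


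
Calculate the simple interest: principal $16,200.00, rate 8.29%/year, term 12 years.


Formula: I = P * r * t
Substituting: I = $16,200.00 * 0.0829 * 12
Step: I = $16,200.00 * 0.9948
I = $16,115.76

$16,115.76


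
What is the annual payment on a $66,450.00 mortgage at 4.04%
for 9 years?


Formula: PMT = PV * r / (1 - (1+r)^(-n))
Denominator: 1 - (1 + 0.0404)^(-9) = 0.299841
Numerator: $66,450.00 * 0.0404 = 2684.58
PMT = 2684.58 / 0.299841 = $8,953.36

$8,953.36


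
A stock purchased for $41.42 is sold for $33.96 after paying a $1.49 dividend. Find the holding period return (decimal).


Formula: HPR = (P1 - P0 + D) / P0
Gain: $33.96 - $41.42 + $1.49 = -$5.97
HPR = -$5.97 / $41.42 = -0.1441

-0.1441


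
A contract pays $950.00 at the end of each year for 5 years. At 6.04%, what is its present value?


Formula: PV = PMT * (1 - (1+r)^(-n)) / r
Discount factor: (1 + 0.0604)^(-5) = 0.74585
Bracket: 1 - 0.74585 = 0.25415
PV = $950.00 * 0.25415 / 0.0604 = $3,997.39

$3,997.39


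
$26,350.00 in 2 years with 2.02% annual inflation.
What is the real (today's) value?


Formula: Real value = nominal / (1 + inflation)^years
Price level: (1 + 0.0202)^2 = 1.040808
Real value = $26,350.00 / 1.040808 = $25,316.87

$25,316.87


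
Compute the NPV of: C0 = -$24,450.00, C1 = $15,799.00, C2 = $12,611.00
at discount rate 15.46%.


Formula: NPV = C0 + C1/(1+r) + C2/(1+r)^2
Discount C1: $15,799.00 / (1 + 0.1546) = $13,683.53
Discount C2: $12,611.00 / (1 + 0.1546)^2 = $9,459.90
NPV = -$24,450.00 + $13,683.53 + $9,459.90 = -$1,306.58

-$1,306.58


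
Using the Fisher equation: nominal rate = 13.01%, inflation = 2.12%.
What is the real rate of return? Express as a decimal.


Formula: (1 + r_real) = (1 + r_nom) / (1 + inflation)
Substituting: (1 + r_real) = 1.1301 / 1.0212
(1 + r_real) = 1.106639
r_real = 1.106639 - 1 = 0.106639

0.106639


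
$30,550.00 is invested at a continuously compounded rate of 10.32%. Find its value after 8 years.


Formula: FV = P * e^(r*t)
Exponent: r*t = 0.1032 * 8 = 0.8256
e^(0.8256) = 2.28325
FV = $30,550.00 * 2.28325 = $69,753.30

$69,753.30


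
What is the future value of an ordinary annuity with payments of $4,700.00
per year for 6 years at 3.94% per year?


Formula: FV = PMT * ((1+r)^n - 1) / r
Growth factor: (1 + 0.0394)^6 = 1.260945
Numerator: 1.260945 - 1 = 0.260945
FV = $4,700.00 * 0.260945 / 0.0394 = $31,128.00

$31,128.00


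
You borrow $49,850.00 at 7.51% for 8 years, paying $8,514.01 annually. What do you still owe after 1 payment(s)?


Formula: Balance = PV*(1+r)^k - PMT*((1+r)^k - 1)/r
Growth: (1 + 0.0751)^1 = 1.0751
Accumulated factor: ((1+r)^k - 1)/r = 1.0
Balance = $49,850.00 * 1.0751 - $8,514.01 * 1.0
Balance = $45,079.73

$45,079.73


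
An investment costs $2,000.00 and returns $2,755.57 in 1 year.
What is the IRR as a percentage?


Formula: IRR = C1/C0 - 1
Substituting: IRR = $2,755.57 / $2,000.00 - 1
Ratio: 1.377785 - 1 = 0.377785
IRR = 37.7785%

37.7785%


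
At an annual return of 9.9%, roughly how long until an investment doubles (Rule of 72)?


Formula: Years ≈ 72 / r
Substituting: Years ≈ 72 / 9.9
Years ≈ 7.3

7.3 years


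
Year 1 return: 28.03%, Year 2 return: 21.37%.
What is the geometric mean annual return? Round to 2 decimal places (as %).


Formula: Geometric mean = ((1+r1)*(1+r2))^(1/2) - 1
Product: (1 + 0.2803) * (1 + 0.2137) = 1.2803 * 1.2137 = 1.5539
Square root: 1.5539^0.5 = 1.246555
Geometric mean = 1.246555 - 1 = 0.246555
As percentage: 24.66%

24.66%


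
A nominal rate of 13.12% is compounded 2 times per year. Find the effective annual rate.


Formula: EAR = (1 + r/m)^m - 1
Period rate: r/m = 0.1312 / 2 = 0.0656
Compounding: (1 + 0.0656)^2 = 1.135503
EAR = 1.135503 - 1 = 0.135503

0.135503


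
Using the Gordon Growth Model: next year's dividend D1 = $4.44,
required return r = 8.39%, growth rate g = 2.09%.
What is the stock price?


Formula: P = D1 / (r - g)
Spread: r - g = 0.0839 - 0.0209 = 0.063
Substituting: P = $4.44 / 0.063
P = $70.48

$70.48


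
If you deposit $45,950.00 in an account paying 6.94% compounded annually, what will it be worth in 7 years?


Formula: FV = P * (1 + r)^n
Substituting: FV = $45,950.00 * (1 + 0.0694)^7
Growth factor: (1.0694)^7 = 1.599489
FV = $45,950.00 * 1.599489 = $73,496.52

$73,496.52


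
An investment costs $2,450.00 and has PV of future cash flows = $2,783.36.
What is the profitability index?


Formula: PI = PV(cash flows) / initial investment
Substituting: PI = $2,783.36 / $2,450.00
PI = 1.1361

1.1361


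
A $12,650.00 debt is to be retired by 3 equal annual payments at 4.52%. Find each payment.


Formula: PMT = PV * r / (1 - (1+r)^(-n))
Denominator: 1 - (1 + 0.0452)^(-3) = 0.124206
Numerator: $12,650.00 * 0.0452 = 571.78
PMT = 571.78 / 0.124206 = $4,603.47

$4,603.47


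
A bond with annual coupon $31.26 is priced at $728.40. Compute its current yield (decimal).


Formula: Current yield = annual coupon / price
Substituting: CY = $31.26 / $728.40
CY = 0.042916

0.042916


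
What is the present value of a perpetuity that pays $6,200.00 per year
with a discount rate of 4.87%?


Formula: PV = C / r
Substituting: PV = $6,200.00 / 0.0487
PV = $127,310.06

$127,310.06


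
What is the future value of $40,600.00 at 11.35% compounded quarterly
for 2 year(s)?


Formula: FV = P * (1 + r/m)^(m*t)
Period rate: r/m = 0.1135 / 4 = 0.028375
Total periods: m*t = 4 * 2 = 8
Growth factor: (1 + 0.028375)^8 = 1.25087
FV = $40,600.00 * 1.25087 = $50,785.31

$50,785.31


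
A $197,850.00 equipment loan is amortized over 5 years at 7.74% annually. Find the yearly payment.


Formula: PMT = PV * r / (1 - (1+r)^(-n))
Denominator: 1 - (1 + 0.0774)^(-5) = 0.311165
Numerator: $197,850.00 * 0.0774 = 15313.59
PMT = 15313.59 / 0.311165 = $49,213.71

$49,213.71


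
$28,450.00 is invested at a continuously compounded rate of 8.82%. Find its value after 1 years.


Formula: FV = P * e^(r*t)
Exponent: r*t = 0.0882 * 1 = 0.0882
e^(0.0882) = 1.092207
FV = $28,450.00 * 1.092207 = $31,073.28

$31,073.28


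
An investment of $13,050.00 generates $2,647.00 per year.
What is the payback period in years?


Formula: Payback = investment / annual cash flow
Substituting: Payback = $13,050.00 / $2,647.00
Payback = 4.9301 years

4.9301 years


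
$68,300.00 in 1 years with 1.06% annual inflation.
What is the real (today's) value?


Formula: Real value = nominal / (1 + inflation)^years
Price level: (1 + 0.0106)^1 = 1.0106
Real value = $68,300.00 / 1.0106 = $67,583.61

$67,583.61


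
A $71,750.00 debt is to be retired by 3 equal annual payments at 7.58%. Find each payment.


Formula: PMT = PV * r / (1 - (1+r)^(-n))
Denominator: 1 - (1 + 0.0758)^(-3) = 0.196834
Numerator: $71,750.00 * 0.0758 = 5438.65
PMT = 5438.65 / 0.196834 = $27,630.66

$27,630.66


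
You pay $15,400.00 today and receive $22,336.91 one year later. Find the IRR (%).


Formula: IRR = C1/C0 - 1
Substituting: IRR = $22,336.91 / $15,400.00 - 1
Ratio: 1.450449 - 1 = 0.450449
IRR = 45.0449%

45.0449%


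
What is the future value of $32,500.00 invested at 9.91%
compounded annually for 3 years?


Formula: FV = P * (1 + r)^n
Substituting: FV = $32,500.00 * (1 + 0.0991)^3
Growth factor: (1.0991)^3 = 1.327736
FV = $32,500.00 * 1.327736 = $43,151.41

$43,151.41


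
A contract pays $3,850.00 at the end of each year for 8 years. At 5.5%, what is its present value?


Formula: PV = PMT * (1 - (1+r)^(-n)) / r
Discount factor: (1 + 0.055)^(-8) = 0.651599
Bracket: 1 - 0.651599 = 0.348401
PV = $3,850.00 * 0.348401 / 0.055 = $24,388.08

$24,388.08


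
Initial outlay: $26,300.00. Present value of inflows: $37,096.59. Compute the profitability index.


Formula: PI = PV(cash flows) / initial investment
Substituting: PI = $37,096.59 / $26,300.00
PI = 1.4105

1.4105


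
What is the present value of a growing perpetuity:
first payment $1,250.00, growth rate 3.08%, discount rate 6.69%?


Formula: PV = C / (r - g)
Spread: r - g = 0.0669 - 0.0308 = 0.0361
Substituting: PV = $1,250.00 / 0.0361
PV = $34,626.04

$34,626.04


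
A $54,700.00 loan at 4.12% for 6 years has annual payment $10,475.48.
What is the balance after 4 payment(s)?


Formula: Balance = PV*(1+r)^k - PMT*((1+r)^k - 1)/r
Growth: (1 + 0.0412)^4 = 1.175267
Accumulated factor: ((1+r)^k - 1)/r = 4.25406
Balance = $54,700.00 * 1.175267 - $10,475.48 * 4.25406
Balance = $19,723.80

$19,723.80


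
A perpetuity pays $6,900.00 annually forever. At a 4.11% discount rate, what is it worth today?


Formula: PV = C / r
Substituting: PV = $6,900.00 / 0.0411
PV = $167,883.21

$167,883.21


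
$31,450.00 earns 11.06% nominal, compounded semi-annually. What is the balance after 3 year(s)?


Formula: FV = P * (1 + r/m)^(m*t)
Period rate: r/m = 0.1106 / 2 = 0.0553
Total periods: m*t = 2 * 3 = 6
Growth factor: (1 + 0.0553)^6 = 1.381197
FV = $31,450.00 * 1.381197 = $43,438.65

$43,438.65


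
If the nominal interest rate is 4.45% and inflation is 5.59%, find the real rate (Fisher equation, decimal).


Formula: (1 + r_real) = (1 + r_nom) / (1 + inflation)
Substituting: (1 + r_real) = 1.0445 / 1.0559
(1 + r_real) = 0.989204
r_real = 0.989204 - 1 = -0.010796

-0.010796


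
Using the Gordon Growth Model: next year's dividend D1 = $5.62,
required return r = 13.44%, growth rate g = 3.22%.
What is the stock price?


Formula: P = D1 / (r - g)
Spread: r - g = 0.1344 - 0.0322 = 0.1022
Substituting: P = $5.62 / 0.1022
P = $54.99

$54.99


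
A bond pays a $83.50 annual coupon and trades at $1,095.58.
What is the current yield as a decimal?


Formula: Current yield = annual coupon / price
Substituting: CY = $83.50 / $1,095.58
CY = 0.076215

0.076215


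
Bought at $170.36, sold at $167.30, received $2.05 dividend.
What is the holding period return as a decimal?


Formula: HPR = (P1 - P0 + D) / P0
Gain: $167.30 - $170.36 + $2.05 = -$1.01
HPR = -$1.01 / $170.36 = -0.0059

-0.0059


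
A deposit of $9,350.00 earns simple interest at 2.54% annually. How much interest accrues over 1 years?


Formula: I = P * r * t
Substituting: I = $9,350.00 * 0.0254 * 1
Step: I = $9,350.00 * 0.0254
I = $237.49

$237.49


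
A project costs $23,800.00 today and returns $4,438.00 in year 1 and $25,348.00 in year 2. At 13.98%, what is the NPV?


Formula: NPV = C0 + C1/(1+r) + C2/(1+r)^2
Discount C1: $4,438.00 / (1 + 0.1398) = $3,893.67
Discount C2: $25,348.00 / (1 + 0.1398)^2 = $19,511.31
NPV = -$23,800.00 + $3,893.67 + $19,511.31 = -$395.03

-$395.03


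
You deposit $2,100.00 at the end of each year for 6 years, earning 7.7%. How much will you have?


Formula: FV = PMT * ((1+r)^n - 1) / r
Growth factor: (1 + 0.077)^6 = 1.560609
Numerator: 1.560609 - 1 = 0.560609
FV = $2,100.00 * 0.560609 / 0.077 = $15,289.35

$15,289.35


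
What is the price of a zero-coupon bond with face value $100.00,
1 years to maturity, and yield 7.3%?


Formula: Price = FV / (1 + r)^n
Substituting: Price = $100.00 / (1 + 0.073)^1
Discount factor: (1.073)^1 = 1.073
Price = $100.00 / 1.073 = $93.20

$93.20


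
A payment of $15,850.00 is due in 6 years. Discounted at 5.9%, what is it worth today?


Formula: PV = FV / (1 + r)^n
Substituting: PV = $15,850.00 / (1 + 0.059)^6
Discount factor: (1.059)^6 = 1.410509
PV = $15,850.00 / 1.410509 = $11,237.08

$11,237.08


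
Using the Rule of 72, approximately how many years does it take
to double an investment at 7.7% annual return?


Formula: Years ≈ 72 / r
Substituting: Years ≈ 72 / 7.7
Years ≈ 9.4

9.4 years


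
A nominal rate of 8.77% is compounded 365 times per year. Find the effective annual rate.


Formula: EAR = (1 + r/m)^m - 1
Period rate: r/m = 0.0877 / 365 = 0.00024
Compounding: (1 + 0.00024)^365 = 1.091649
EAR = 1.091649 - 1 = 0.091649

0.091649


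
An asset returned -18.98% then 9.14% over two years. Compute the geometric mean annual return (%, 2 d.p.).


Formula: Geometric mean = ((1+r1)*(1+r2))^(1/2) - 1
Product: (1 + -0.1898) * (1 + 0.0914) = 0.8102 * 1.0914 = 0.884252
Square root: 0.884252^0.5 = 0.940347
Geometric mean = 0.940347 - 1 = -0.059653
As percentage: -5.97%

-5.97%


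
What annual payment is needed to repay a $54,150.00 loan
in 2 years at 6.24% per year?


Formula: PMT = PV * r / (1 - (1+r)^(-n))
Denominator: 1 - (1 + 0.0624)^(-2) = 0.11402
Numerator: $54,150.00 * 0.0624 = 3378.96
PMT = 3378.96 / 0.11402 = $29,634.78

$29,634.78


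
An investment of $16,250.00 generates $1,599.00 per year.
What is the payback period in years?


Formula: Payback = investment / annual cash flow
Substituting: Payback = $16,250.00 / $1,599.00
Payback = 10.1626 years

10.1626 years


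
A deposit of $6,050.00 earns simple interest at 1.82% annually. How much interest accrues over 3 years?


Formula: I = P * r * t
Substituting: I = $6,050.00 * 0.0182 * 3
Step: I = $6,050.00 * 0.0546
I = $330.33

$330.33


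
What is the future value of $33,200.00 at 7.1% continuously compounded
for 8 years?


Formula: FV = P * e^(r*t)
Exponent: r*t = 0.071 * 8 = 0.568
e^(0.568) = 1.764734
FV = $33,200.00 * 1.764734 = $58,589.17

$58,589.17


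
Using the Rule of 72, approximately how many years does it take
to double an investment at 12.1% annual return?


Formula: Years ≈ 72 / r
Substituting: Years ≈ 72 / 12.1
Years ≈ 6.0

6.0 years


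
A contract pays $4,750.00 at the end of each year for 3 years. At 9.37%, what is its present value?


Formula: PV = PMT * (1 - (1+r)^(-n)) / r
Discount factor: (1 + 0.0937)^(-3) = 0.764373
Bracket: 1 - 0.764373 = 0.235627
PV = $4,750.00 * 0.235627 / 0.0937 = $11,944.80

$11,944.80


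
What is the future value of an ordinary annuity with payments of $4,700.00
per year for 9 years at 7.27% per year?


Formula: FV = PMT * ((1+r)^n - 1) / r
Growth factor: (1 + 0.0727)^9 = 1.880635
Numerator: 1.880635 - 1 = 0.880635
FV = $4,700.00 * 0.880635 / 0.0727 = $56,932.39

$56,932.39


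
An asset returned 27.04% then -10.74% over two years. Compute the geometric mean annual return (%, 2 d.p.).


Formula: Geometric mean = ((1+r1)*(1+r2))^(1/2) - 1
Product: (1 + 0.2704) * (1 + -0.1074) = 1.2704 * 0.8926 = 1.133959
Square root: 1.133959^0.5 = 1.064875
Geometric mean = 1.064875 - 1 = 0.064875
As percentage: 6.49%

6.49%


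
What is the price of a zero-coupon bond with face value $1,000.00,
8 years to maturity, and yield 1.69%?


Formula: Price = FV / (1 + r)^n
Substituting: Price = $1,000.00 / (1 + 0.0169)^8
Discount factor: (1.0169)^8 = 1.143473
Price = $1,000.00 / 1.143473 = $874.53

$874.53


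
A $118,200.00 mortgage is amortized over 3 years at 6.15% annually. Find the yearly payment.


Formula: PMT = PV * r / (1 - (1+r)^(-n))
Denominator: 1 - (1 + 0.0615)^(-3) = 0.163935
Numerator: $118,200.00 * 0.0615 = 7269.3
PMT = 7269.3 / 0.163935 = $44,342.55

$44,342.55


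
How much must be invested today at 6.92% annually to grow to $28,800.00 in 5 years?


Formula: PV = FV / (1 + r)^n
Substituting: PV = $28,800.00 / (1 + 0.0692)^5
Discount factor: (1.0692)^5 = 1.397316
PV = $28,800.00 / 1.397316 = $20,610.94

$20,610.94


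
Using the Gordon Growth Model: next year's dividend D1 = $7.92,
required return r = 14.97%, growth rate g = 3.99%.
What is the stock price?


Formula: P = D1 / (r - g)
Spread: r - g = 0.1497 - 0.0399 = 0.1098
Substituting: P = $7.92 / 0.1098
P = $72.13

$72.13


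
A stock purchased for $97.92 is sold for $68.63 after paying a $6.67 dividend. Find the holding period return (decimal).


Formula: HPR = (P1 - P0 + D) / P0
Gain: $68.63 - $97.92 + $6.67 = -$22.62
HPR = -$22.62 / $97.92 = -0.231

-0.231


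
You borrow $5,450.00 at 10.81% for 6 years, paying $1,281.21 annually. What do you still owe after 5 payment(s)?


Formula: Balance = PV*(1+r)^k - PMT*((1+r)^k - 1)/r
Growth: (1 + 0.1081)^5 = 1.670686
Accumulated factor: ((1+r)^k - 1)/r = 6.204309
Balance = $5,450.00 * 1.670686 - $1,281.21 * 6.204309
Balance = $1,156.22

$1,156.22


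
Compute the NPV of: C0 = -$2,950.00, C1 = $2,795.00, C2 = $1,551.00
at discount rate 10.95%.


Formula: NPV = C0 + C1/(1+r) + C2/(1+r)^2
Discount C1: $2,795.00 / (1 + 0.1095) = $2,519.15
Discount C2: $1,551.00 / (1 + 0.1095)^2 = $1,259.96
NPV = -$2,950.00 + $2,519.15 + $1,259.96 = $829.11

$829.11


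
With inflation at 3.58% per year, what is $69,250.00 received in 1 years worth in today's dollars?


Formula: Real value = nominal / (1 + inflation)^years
Price level: (1 + 0.0358)^1 = 1.0358
Real value = $69,250.00 / 1.0358 = $66,856.54

$66,856.54


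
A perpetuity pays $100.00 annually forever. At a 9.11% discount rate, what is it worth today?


Formula: PV = C / r
Substituting: PV = $100.00 / 0.0911
PV = $1,097.69

$1,097.69


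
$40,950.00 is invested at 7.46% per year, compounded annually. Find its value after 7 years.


Formula: FV = P * (1 + r)^n
Substituting: FV = $40,950.00 * (1 + 0.0746)^7
Growth factor: (1.0746)^7 = 1.654733
FV = $40,950.00 * 1.654733 = $67,761.30

$67,761.30


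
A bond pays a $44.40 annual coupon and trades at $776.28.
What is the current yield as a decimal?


Formula: Current yield = annual coupon / price
Substituting: CY = $44.40 / $776.28
CY = 0.057196

0.057196


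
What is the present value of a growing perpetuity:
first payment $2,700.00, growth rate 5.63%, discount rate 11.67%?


Formula: PV = C / (r - g)
Spread: r - g = 0.1167 - 0.0563 = 0.0604
Substituting: PV = $2,700.00 / 0.0604
PV = $44,701.99

$44,701.99


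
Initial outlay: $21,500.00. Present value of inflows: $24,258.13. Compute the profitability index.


Formula: PI = PV(cash flows) / initial investment
Substituting: PI = $24,258.13 / $21,500.00
PI = 1.1283

1.1283


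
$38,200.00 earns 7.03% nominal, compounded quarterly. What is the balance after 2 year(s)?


Formula: FV = P * (1 + r/m)^(m*t)
Period rate: r/m = 0.0703 / 4 = 0.017575
Total periods: m*t = 4 * 2 = 8
Growth factor: (1 + 0.017575)^8 = 1.149559
FV = $38,200.00 * 1.149559 = $43,913.17

$43,913.17


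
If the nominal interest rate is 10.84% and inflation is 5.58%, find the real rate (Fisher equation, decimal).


Formula: (1 + r_real) = (1 + r_nom) / (1 + inflation)
Substituting: (1 + r_real) = 1.1084 / 1.0558
(1 + r_real) = 1.04982
r_real = 1.04982 - 1 = 0.04982

0.04982


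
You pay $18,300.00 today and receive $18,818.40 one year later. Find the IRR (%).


Formula: IRR = C1/C0 - 1
Substituting: IRR = $18,818.40 / $18,300.00 - 1
Ratio: 1.028328 - 1 = 0.028328
IRR = 2.8328%

2.8328%


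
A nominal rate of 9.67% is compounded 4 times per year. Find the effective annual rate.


Formula: EAR = (1 + r/m)^m - 1
Period rate: r/m = 0.0967 / 4 = 0.024175
Compounding: (1 + 0.024175)^4 = 1.100263
EAR = 1.100263 - 1 = 0.100263

0.100263


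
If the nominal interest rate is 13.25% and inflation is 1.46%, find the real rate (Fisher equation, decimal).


Formula: (1 + r_real) = (1 + r_nom) / (1 + inflation)
Substituting: (1 + r_real) = 1.1325 / 1.0146
(1 + r_real) = 1.116203
r_real = 1.116203 - 1 = 0.116203

0.116203


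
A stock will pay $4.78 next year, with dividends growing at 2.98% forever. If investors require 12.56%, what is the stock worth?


Formula: P = D1 / (r - g)
Spread: r - g = 0.1256 - 0.0298 = 0.0958
Substituting: P = $4.78 / 0.0958
P = $49.90

$49.90


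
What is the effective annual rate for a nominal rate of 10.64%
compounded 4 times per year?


Formula: EAR = (1 + r/m)^m - 1
Period rate: r/m = 0.1064 / 4 = 0.0266
Compounding: (1 + 0.0266)^4 = 1.110721
EAR = 1.110721 - 1 = 0.110721

0.110721


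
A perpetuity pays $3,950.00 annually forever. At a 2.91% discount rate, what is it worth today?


Formula: PV = C / r
Substituting: PV = $3,950.00 / 0.0291
PV = $135,738.83

$135,738.83


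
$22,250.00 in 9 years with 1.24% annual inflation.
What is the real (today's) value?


Formula: Real value = nominal / (1 + inflation)^years
Price level: (1 + 0.0124)^9 = 1.117299
Real value = $22,250.00 / 1.117299 = $19,914.10

$19,914.10


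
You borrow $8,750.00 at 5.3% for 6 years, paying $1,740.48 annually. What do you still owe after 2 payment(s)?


Formula: Balance = PV*(1+r)^k - PMT*((1+r)^k - 1)/r
Growth: (1 + 0.053)^2 = 1.108809
Accumulated factor: ((1+r)^k - 1)/r = 2.053
Balance = $8,750.00 * 1.108809 - $1,740.48 * 2.053
Balance = $6,128.87

$6,128.87


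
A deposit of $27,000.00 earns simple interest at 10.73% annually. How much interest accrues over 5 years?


Formula: I = P * r * t
Substituting: I = $27,000.00 * 0.1073 * 5
Step: I = $27,000.00 * 0.5365
I = $14,485.50

$14,485.50


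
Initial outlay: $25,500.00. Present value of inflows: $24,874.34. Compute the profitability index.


Formula: PI = PV(cash flows) / initial investment
Substituting: PI = $24,874.34 / $25,500.00
PI = 0.9755

0.9755


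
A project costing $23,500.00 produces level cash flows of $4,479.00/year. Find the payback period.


Formula: Payback = investment / annual cash flow
Substituting: Payback = $23,500.00 / $4,479.00
Payback = 5.2467 years

5.2467 years


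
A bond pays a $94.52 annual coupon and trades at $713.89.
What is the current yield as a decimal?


Formula: Current yield = annual coupon / price
Substituting: CY = $94.52 / $713.89
CY = 0.132401

0.132401


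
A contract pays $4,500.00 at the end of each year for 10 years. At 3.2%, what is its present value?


Formula: PV = PMT * (1 - (1+r)^(-n)) / r
Discount factor: (1 + 0.032)^(-10) = 0.729799
Bracket: 1 - 0.729799 = 0.270201
PV = $4,500.00 * 0.270201 / 0.032 = $37,997.07

$37,997.07


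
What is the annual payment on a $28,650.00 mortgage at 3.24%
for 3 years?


Formula: PMT = PV * r / (1 - (1+r)^(-n))
Denominator: 1 - (1 + 0.0324)^(-3) = 0.091226
Numerator: $28,650.00 * 0.0324 = 928.26
PMT = 928.26 / 0.091226 = $10,175.42

$10,175.42


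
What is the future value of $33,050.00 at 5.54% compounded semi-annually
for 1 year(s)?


Formula: FV = P * (1 + r/m)^(m*t)
Period rate: r/m = 0.0554 / 2 = 0.0277
Total periods: m*t = 2 * 1 = 2
Growth factor: (1 + 0.0277)^2 = 1.056167
FV = $33,050.00 * 1.056167 = $34,906.33

$34,906.33


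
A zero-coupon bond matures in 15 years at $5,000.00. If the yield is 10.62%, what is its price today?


Formula: Price = FV / (1 + r)^n
Substituting: Price = $5,000.00 / (1 + 0.1062)^15
Discount factor: (1.1062)^15 = 4.544696
Price = $5,000.00 / 4.544696 = $1,100.18

$1,100.18


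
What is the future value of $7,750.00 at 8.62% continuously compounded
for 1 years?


Formula: FV = P * e^(r*t)
Exponent: r*t = 0.0862 * 1 = 0.0862
e^(0.0862) = 1.090024
FV = $7,750.00 * 1.090024 = $8,447.69

$8,447.69


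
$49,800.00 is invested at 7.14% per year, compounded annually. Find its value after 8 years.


Formula: FV = P * (1 + r)^n
Substituting: FV = $49,800.00 * (1 + 0.0714)^8
Growth factor: (1.0714)^8 = 1.736254
FV = $49,800.00 * 1.736254 = $86,465.42

$86,465.42


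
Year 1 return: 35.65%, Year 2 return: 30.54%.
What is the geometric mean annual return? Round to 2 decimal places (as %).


Formula: Geometric mean = ((1+r1)*(1+r2))^(1/2) - 1
Product: (1 + 0.3565) * (1 + 0.3054) = 1.3565 * 1.3054 = 1.770775
Square root: 1.770775^0.5 = 1.330705
Geometric mean = 1.330705 - 1 = 0.330705
As percentage: 33.07%

33.07%


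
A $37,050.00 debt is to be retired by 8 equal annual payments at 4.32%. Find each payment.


Formula: PMT = PV * r / (1 - (1+r)^(-n))
Denominator: 1 - (1 + 0.0432)^(-8) = 0.28705
Numerator: $37,050.00 * 0.0432 = 1600.56
PMT = 1600.56 / 0.28705 = $5,575.90

$5,575.90


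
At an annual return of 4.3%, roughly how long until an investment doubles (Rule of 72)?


Formula: Years ≈ 72 / r
Substituting: Years ≈ 72 / 4.3
Years ≈ 16.7

16.7 years


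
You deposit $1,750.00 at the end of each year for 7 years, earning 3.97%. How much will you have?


Formula: FV = PMT * ((1+r)^n - 1) / r
Growth factor: (1 + 0.0397)^7 = 1.313277
Numerator: 1.313277 - 1 = 0.313277
FV = $1,750.00 * 0.313277 / 0.0397 = $13,809.44

$13,809.44


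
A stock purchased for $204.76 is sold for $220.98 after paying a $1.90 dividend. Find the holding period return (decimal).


Formula: HPR = (P1 - P0 + D) / P0
Gain: $220.98 - $204.76 + $1.90 = $18.12
HPR = $18.12 / $204.76 = 0.0885

0.0885


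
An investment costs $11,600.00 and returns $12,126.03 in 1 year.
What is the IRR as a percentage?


Formula: IRR = C1/C0 - 1
Substituting: IRR = $12,126.03 / $11,600.00 - 1
Ratio: 1.045347 - 1 = 0.045347
IRR = 4.5347%

4.5347%


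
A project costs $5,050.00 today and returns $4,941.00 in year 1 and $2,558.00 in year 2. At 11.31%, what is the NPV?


Formula: NPV = C0 + C1/(1+r) + C2/(1+r)^2
Discount C1: $4,941.00 / (1 + 0.1131) = $4,438.95
Discount C2: $2,558.00 / (1 + 0.1131)^2 = $2,064.58
NPV = -$5,050.00 + $4,438.95 + $2,064.58 = $1,453.54

$1,453.54


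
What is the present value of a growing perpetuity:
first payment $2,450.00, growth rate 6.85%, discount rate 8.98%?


Formula: PV = C / (r - g)
Spread: r - g = 0.0898 - 0.0685 = 0.0213
Substituting: PV = $2,450.00 / 0.0213
PV = $115,023.47

$115,023.47


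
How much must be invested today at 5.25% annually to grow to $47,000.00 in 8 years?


Formula: PV = FV / (1 + r)^n
Substituting: PV = $47,000.00 / (1 + 0.0525)^8
Discount factor: (1.0525)^8 = 1.505833
PV = $47,000.00 / 1.505833 = $31,211.96

$31,211.96


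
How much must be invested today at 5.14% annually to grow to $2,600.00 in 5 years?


Formula: PV = FV / (1 + r)^n
Substituting: PV = $2,600.00 / (1 + 0.0514)^5
Discount factor: (1.0514)^5 = 1.284813
PV = $2,600.00 / 1.284813 = $2,023.64

$2,023.64


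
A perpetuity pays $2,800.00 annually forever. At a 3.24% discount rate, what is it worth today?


Formula: PV = C / r
Substituting: PV = $2,800.00 / 0.0324
PV = $86,419.75

$86,419.75


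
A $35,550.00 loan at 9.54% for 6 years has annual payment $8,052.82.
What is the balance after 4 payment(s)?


Formula: Balance = PV*(1+r)^k - PMT*((1+r)^k - 1)/r
Growth: (1 + 0.0954)^4 = 1.439763
Accumulated factor: ((1+r)^k - 1)/r = 4.609673
Balance = $35,550.00 * 1.439763 - $8,052.82 * 4.609673
Balance = $14,062.70

$14,062.70


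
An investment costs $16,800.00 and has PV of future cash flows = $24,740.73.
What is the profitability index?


Formula: PI = PV(cash flows) / initial investment
Substituting: PI = $24,740.73 / $16,800.00
PI = 1.4727

1.4727


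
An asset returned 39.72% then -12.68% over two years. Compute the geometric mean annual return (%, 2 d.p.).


Formula: Geometric mean = ((1+r1)*(1+r2))^(1/2) - 1
Product: (1 + 0.3972) * (1 + -0.1268) = 1.3972 * 0.8732 = 1.220035
Square root: 1.220035^0.5 = 1.104552
Geometric mean = 1.104552 - 1 = 0.104552
As percentage: 10.46%

10.46%


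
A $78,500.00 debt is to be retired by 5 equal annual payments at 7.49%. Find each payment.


Formula: PMT = PV * r / (1 - (1+r)^(-n))
Denominator: 1 - (1 + 0.0749)^(-5) = 0.303117
Numerator: $78,500.00 * 0.0749 = 5879.65
PMT = 5879.65 / 0.303117 = $19,397.28

$19,397.28


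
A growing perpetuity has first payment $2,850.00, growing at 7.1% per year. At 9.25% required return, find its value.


Formula: PV = C / (r - g)
Spread: r - g = 0.0925 - 0.071 = 0.0215
Substituting: PV = $2,850.00 / 0.0215
PV = $132,558.14

$132,558.14


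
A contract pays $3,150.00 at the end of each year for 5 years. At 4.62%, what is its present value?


Formula: PV = PMT * (1 - (1+r)^(-n)) / r
Discount factor: (1 + 0.0462)^(-5) = 0.79786
Bracket: 1 - 0.79786 = 0.20214
PV = $3,150.00 * 0.20214 / 0.0462 = $13,782.31

$13,782.31


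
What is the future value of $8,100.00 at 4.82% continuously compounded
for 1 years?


Formula: FV = P * e^(r*t)
Exponent: r*t = 0.0482 * 1 = 0.0482
e^(0.0482) = 1.049381
FV = $8,100.00 * 1.049381 = $8,499.98

$8,499.98


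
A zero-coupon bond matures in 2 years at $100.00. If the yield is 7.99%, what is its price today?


Formula: Price = FV / (1 + r)^n
Substituting: Price = $100.00 / (1 + 0.0799)^2
Discount factor: (1.0799)^2 = 1.166184
Price = $100.00 / 1.166184 = $85.75

$85.75


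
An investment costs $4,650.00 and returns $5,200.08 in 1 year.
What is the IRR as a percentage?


Formula: IRR = C1/C0 - 1
Substituting: IRR = $5,200.08 / $4,650.00 - 1
Ratio: 1.118297 - 1 = 0.118297
IRR = 11.8297%

11.8297%


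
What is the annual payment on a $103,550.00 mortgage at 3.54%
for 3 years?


Formula: PMT = PV * r / (1 - (1+r)^(-n))
Denominator: 1 - (1 + 0.0354)^(-3) = 0.099102
Numerator: $103,550.00 * 0.0354 = 3665.67
PMT = 3665.67 / 0.099102 = $36,988.78

$36,988.78


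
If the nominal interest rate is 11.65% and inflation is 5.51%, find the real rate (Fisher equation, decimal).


Formula: (1 + r_real) = (1 + r_nom) / (1 + inflation)
Substituting: (1 + r_real) = 1.1165 / 1.0551
(1 + r_real) = 1.058194
r_real = 1.058194 - 1 = 0.058194

0.058194


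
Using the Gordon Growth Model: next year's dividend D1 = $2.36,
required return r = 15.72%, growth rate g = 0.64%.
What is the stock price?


Formula: P = D1 / (r - g)
Spread: r - g = 0.1572 - 0.0064 = 0.1508
Substituting: P = $2.36 / 0.1508
P = $15.65

$15.65


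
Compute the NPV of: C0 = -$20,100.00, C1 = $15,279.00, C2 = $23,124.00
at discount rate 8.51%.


Formula: NPV = C0 + C1/(1+r) + C2/(1+r)^2
Discount C1: $15,279.00 / (1 + 0.0851) = $14,080.73
Discount C2: $23,124.00 / (1 + 0.0851)^2 = $19,639.18
NPV = -$20,100.00 + $14,080.73 + $19,639.18 = $13,619.91

$13,619.91


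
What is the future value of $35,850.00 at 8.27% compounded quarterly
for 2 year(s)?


Formula: FV = P * (1 + r/m)^(m*t)
Period rate: r/m = 0.0827 / 4 = 0.020675
Total periods: m*t = 4 * 2 = 8
Growth factor: (1 + 0.020675)^8 = 1.177877
FV = $35,850.00 * 1.177877 = $42,226.88

$42,226.88


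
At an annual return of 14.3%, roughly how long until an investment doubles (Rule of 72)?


Formula: Years ≈ 72 / r
Substituting: Years ≈ 72 / 14.3
Years ≈ 5.0

5.0 years


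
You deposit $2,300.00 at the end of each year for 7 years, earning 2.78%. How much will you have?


Formula: FV = PMT * ((1+r)^n - 1) / r
Growth factor: (1 + 0.0278)^7 = 1.211603
Numerator: 1.211603 - 1 = 0.211603
FV = $2,300.00 * 0.211603 / 0.0278 = $17,506.71

$17,506.71


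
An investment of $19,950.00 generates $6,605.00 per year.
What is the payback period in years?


Formula: Payback = investment / annual cash flow
Substituting: Payback = $19,950.00 / $6,605.00
Payback = 3.0204 years

3.0204 years


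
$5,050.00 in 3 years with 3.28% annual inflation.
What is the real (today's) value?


Formula: Real value = nominal / (1 + inflation)^years
Price level: (1 + 0.0328)^3 = 1.101663
Real value = $5,050.00 / 1.101663 = $4,583.98

$4,583.98


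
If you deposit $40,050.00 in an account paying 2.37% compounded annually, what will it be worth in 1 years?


Formula: FV = P * (1 + r)^n
Substituting: FV = $40,050.00 * (1 + 0.0237)^1
Growth factor: (1.0237)^1 = 1.0237
FV = $40,050.00 * 1.0237 = $40,999.19

$40,999.19


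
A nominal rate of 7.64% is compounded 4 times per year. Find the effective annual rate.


Formula: EAR = (1 + r/m)^m - 1
Period rate: r/m = 0.0764 / 4 = 0.0191
Compounding: (1 + 0.0191)^4 = 1.078617
EAR = 1.078617 - 1 = 0.078617

0.078617


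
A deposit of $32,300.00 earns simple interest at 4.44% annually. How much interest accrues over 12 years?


Formula: I = P * r * t
Substituting: I = $32,300.00 * 0.0444 * 12
Step: I = $32,300.00 * 0.5328
I = $17,209.44

$17,209.44


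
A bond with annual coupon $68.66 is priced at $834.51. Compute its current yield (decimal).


Formula: Current yield = annual coupon / price
Substituting: CY = $68.66 / $834.51
CY = 0.082276

0.082276


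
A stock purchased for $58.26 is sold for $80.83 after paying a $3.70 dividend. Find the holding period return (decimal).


Formula: HPR = (P1 - P0 + D) / P0
Gain: $80.83 - $58.26 + $3.70 = $26.27
HPR = $26.27 / $58.26 = 0.4509

0.4509


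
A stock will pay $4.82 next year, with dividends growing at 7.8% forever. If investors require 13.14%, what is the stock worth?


Formula: P = D1 / (r - g)
Spread: r - g = 0.1314 - 0.078 = 0.0534
Substituting: P = $4.82 / 0.0534
P = $90.26

$90.26


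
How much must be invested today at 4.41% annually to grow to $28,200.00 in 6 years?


Formula: PV = FV / (1 + r)^n
Substituting: PV = $28,200.00 / (1 + 0.0441)^6
Discount factor: (1.0441)^6 = 1.295545
PV = $28,200.00 / 1.295545 = $21,766.90

$21,766.90


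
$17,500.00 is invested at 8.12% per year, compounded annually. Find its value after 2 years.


Formula: FV = P * (1 + r)^n
Substituting: FV = $17,500.00 * (1 + 0.0812)^2
Growth factor: (1.0812)^2 = 1.168993
FV = $17,500.00 * 1.168993 = $20,457.39

$20,457.39


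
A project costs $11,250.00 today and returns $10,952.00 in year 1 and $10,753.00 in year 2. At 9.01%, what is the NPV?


Formula: NPV = C0 + C1/(1+r) + C2/(1+r)^2
Discount C1: $10,952.00 / (1 + 0.0901) = $10,046.78
Discount C2: $10,753.00 / (1 + 0.0901)^2 = $9,048.92
NPV = -$11,250.00 + $10,046.78 + $9,048.92 = $7,845.71

$7,845.71


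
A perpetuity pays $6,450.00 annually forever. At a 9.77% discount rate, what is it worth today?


Formula: PV = C / r
Substituting: PV = $6,450.00 / 0.0977
PV = $66,018.42

$66,018.42


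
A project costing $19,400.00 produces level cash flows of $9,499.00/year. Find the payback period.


Formula: Payback = investment / annual cash flow
Substituting: Payback = $19,400.00 / $9,499.00
Payback = 2.0423 years

2.0423 years


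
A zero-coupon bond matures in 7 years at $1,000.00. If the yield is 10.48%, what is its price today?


Formula: Price = FV / (1 + r)^n
Substituting: Price = $1,000.00 / (1 + 0.1048)^7
Discount factor: (1.1048)^7 = 2.009026
Price = $1,000.00 / 2.009026 = $497.75

$497.75


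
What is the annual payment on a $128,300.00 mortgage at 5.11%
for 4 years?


Formula: PMT = PV * r / (1 - (1+r)^(-n))
Denominator: 1 - (1 + 0.0511)^(-4) = 0.180736
Numerator: $128,300.00 * 0.0511 = 6556.13
PMT = 6556.13 / 0.180736 = $36,274.62

$36,274.62


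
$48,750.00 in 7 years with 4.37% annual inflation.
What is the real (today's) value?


Formula: Real value = nominal / (1 + inflation)^years
Price level: (1 + 0.0437)^7 = 1.349055
Real value = $48,750.00 / 1.349055 = $36,136.40

$36,136.40


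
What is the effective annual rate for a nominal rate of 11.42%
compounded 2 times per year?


Formula: EAR = (1 + r/m)^m - 1
Period rate: r/m = 0.1142 / 2 = 0.0571
Compounding: (1 + 0.0571)^2 = 1.11746
EAR = 1.11746 - 1 = 0.11746

0.11746


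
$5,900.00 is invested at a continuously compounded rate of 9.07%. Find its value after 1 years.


Formula: FV = P * e^(r*t)
Exponent: r*t = 0.0907 * 1 = 0.0907
e^(0.0907) = 1.09494
FV = $5,900.00 * 1.09494 = $6,460.15

$6,460.15


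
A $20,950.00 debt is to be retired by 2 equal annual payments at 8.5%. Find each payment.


Formula: PMT = PV * r / (1 - (1+r)^(-n))
Denominator: 1 - (1 + 0.085)^(-2) = 0.150545
Numerator: $20,950.00 * 0.085 = 1780.75
PMT = 1780.75 / 0.150545 = $11,828.71

$11,828.71


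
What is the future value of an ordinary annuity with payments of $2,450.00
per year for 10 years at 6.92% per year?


Formula: FV = PMT * ((1+r)^n - 1) / r
Growth factor: (1 + 0.0692)^10 = 1.952493
Numerator: 1.952493 - 1 = 0.952493
FV = $2,450.00 * 0.952493 / 0.0692 = $33,722.66

$33,722.66


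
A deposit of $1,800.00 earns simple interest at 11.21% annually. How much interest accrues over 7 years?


Formula: I = P * r * t
Substituting: I = $1,800.00 * 0.1121 * 7
Step: I = $1,800.00 * 0.7847
I = $1,412.46

$1,412.46


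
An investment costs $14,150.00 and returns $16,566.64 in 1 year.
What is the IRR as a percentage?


Formula: IRR = C1/C0 - 1
Substituting: IRR = $16,566.64 / $14,150.00 - 1
Ratio: 1.170787 - 1 = 0.170787
IRR = 17.0787%

17.0787%


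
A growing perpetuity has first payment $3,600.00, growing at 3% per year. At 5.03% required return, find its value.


Formula: PV = C / (r - g)
Spread: r - g = 0.0503 - 0.03 = 0.0203
Substituting: PV = $3,600.00 / 0.0203
PV = $177,339.90

$177,339.90


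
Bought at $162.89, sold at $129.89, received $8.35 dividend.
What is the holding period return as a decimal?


Formula: HPR = (P1 - P0 + D) / P0
Gain: $129.89 - $162.89 + $8.35 = -$24.65
HPR = -$24.65 / $162.89 = -0.1513

-0.1513


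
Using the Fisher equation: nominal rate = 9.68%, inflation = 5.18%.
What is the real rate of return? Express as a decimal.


Formula: (1 + r_real) = (1 + r_nom) / (1 + inflation)
Substituting: (1 + r_real) = 1.0968 / 1.0518
(1 + r_real) = 1.042784
r_real = 1.042784 - 1 = 0.042784

0.042784


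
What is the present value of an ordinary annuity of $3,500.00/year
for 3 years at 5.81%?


Formula: PV = PMT * (1 - (1+r)^(-n)) / r
Discount factor: (1 + 0.0581)^(-3) = 0.84415
Bracket: 1 - 0.84415 = 0.15585
PV = $3,500.00 * 0.15585 / 0.0581 = $9,388.53

$9,388.53


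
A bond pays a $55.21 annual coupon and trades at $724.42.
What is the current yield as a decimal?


Formula: Current yield = annual coupon / price
Substituting: CY = $55.21 / $724.42
CY = 0.076213

0.076213


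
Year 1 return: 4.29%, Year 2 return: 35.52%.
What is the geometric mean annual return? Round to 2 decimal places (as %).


Formula: Geometric mean = ((1+r1)*(1+r2))^(1/2) - 1
Product: (1 + 0.0429) * (1 + 0.3552) = 1.0429 * 1.3552 = 1.413338
Square root: 1.413338^0.5 = 1.188839
Geometric mean = 1.188839 - 1 = 0.188839
As percentage: 18.88%

18.88%


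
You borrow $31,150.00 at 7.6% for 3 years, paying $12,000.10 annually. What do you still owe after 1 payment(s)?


Formula: Balance = PV*(1+r)^k - PMT*((1+r)^k - 1)/r
Growth: (1 + 0.076)^1 = 1.076
Accumulated factor: ((1+r)^k - 1)/r = 1.0
Balance = $31,150.00 * 1.076 - $12,000.10 * 1.0
Balance = $21,517.30

$21,517.30


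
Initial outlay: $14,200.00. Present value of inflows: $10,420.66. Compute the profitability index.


Formula: PI = PV(cash flows) / initial investment
Substituting: PI = $10,420.66 / $14,200.00
PI = 0.7338

0.7338


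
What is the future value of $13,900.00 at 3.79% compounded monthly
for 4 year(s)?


Formula: FV = P * (1 + r/m)^(m*t)
Period rate: r/m = 0.0379 / 12 = 0.003158
Total periods: m*t = 12 * 4 = 48
Growth factor: (1 + 0.003158)^48 = 1.163417
FV = $13,900.00 * 1.163417 = $16,171.49

$16,171.49


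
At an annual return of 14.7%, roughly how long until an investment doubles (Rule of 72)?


Formula: Years ≈ 72 / r
Substituting: Years ≈ 72 / 14.7
Years ≈ 4.9

4.9 years


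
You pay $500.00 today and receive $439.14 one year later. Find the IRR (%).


Formula: IRR = C1/C0 - 1
Substituting: IRR = $439.14 / $500.00 - 1
Ratio: 0.87828 - 1 = -0.12172
IRR = -12.172%

-12.172%
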